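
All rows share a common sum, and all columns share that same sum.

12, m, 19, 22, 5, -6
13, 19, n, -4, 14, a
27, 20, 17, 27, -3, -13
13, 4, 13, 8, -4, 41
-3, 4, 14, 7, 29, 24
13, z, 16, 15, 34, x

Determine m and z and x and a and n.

Rows 3 and 4 both sum to 75, so that's the common total.
The known cells in row 1 total 52, leaving 75 − 52 = 23 for the blank.
The known cells in column 3 total 79, leaving 75 − 79 = -4 for the blank.
The known cells in row 2 total 38, leaving 75 − 38 = 37 for the blank.
The known cells in column 6 total 83, leaving 75 − 83 = -8 for the blank.
The known cells in row 6 total 70, leaving 75 − 70 = 5 for the blank.

m = 23, z = 5, x = -8, a = 37, n = -4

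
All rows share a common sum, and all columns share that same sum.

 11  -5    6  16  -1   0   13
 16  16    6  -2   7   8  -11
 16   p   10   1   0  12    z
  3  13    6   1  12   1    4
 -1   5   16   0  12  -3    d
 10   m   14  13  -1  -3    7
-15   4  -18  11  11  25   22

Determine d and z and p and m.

d = 11, z = -6, p = 7, m = 0

Rows 1 and 2 both sum to 40, so that's the common total.
The known cells in row 6 total 40, leaving 40 − 40 = 0 for the blank.
The known cells in row 5 total 29, leaving 40 − 29 = 11 for the blank.
The known cells in column 7 total 46, leaving 40 − 46 = -6 for the blank.
The known cells in row 3 total 33, leaving 40 − 33 = 7 for the blank.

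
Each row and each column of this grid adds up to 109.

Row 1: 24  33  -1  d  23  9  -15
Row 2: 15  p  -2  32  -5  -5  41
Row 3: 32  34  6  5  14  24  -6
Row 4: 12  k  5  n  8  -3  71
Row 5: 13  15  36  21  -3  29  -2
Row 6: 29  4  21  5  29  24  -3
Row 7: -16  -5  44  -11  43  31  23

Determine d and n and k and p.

Row 2 has 15 − 2 + 32 − 5 − 5 + 41 = 76; the blank must be 109 − 76 = 33.
Column 2 has 33 + 33 + 34 + 15 + 4 − 5 = 114; the blank must be 109 − 114 = -5.
Row 1 has 24 + 33 − 1 + 23 + 9 − 15 = 73; the blank must be 109 − 73 = 36.
Row 4 has 12 − 5 + 5 + 8 − 3 + 71 = 88; the blank must be 109 − 88 = 21.

d = 36, n = 21, k = -5, p = 33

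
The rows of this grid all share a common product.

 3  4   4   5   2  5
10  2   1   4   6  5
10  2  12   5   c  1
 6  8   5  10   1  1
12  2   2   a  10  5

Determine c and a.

Rows 1 and 4 each multiply to 2400, so every row has product 2400.
Row 3: 10×2×12×5×1 = 1200, so the missing entry is 2400 ÷ 1200 = 2.
Row 5: 12×2×2×10×5 = 2400, so the missing entry is 2400 ÷ 2400 = 1.

c = 2, a = 1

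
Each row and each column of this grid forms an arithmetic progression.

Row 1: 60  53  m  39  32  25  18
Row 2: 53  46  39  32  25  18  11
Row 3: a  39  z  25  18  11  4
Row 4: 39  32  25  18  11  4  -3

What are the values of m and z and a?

m = 46, z = 32, a = 46

Along each row the entries change by -7 per step; down each column they change by -7.
Row 1: from 60 at column 1, stepping by -7 to column 3 gives 46.
Row 3: from 39 at column 2, stepping by -7 to column 3 gives 32.
Row 3: from 39 at column 2, stepping by -7 to column 1 gives 46.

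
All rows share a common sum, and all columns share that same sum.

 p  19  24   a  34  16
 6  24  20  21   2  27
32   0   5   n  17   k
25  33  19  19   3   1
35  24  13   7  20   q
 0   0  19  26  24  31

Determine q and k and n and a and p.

Rows 2 and 4 both sum to 100, so that's the common total.
Column 1: 6 + 32 + 25 + 35 + 0 = 98, so its missing entry is 100 − 98 = 2.
Row 1: 2 + 19 + 24 + 34 + 16 = 95, so its missing entry is 100 − 95 = 5.
Column 4: 5 + 21 + 19 + 7 + 26 = 78, so its missing entry is 100 − 78 = 22.
Row 5: 35 + 24 + 13 + 7 + 20 = 99, so its missing entry is 100 − 99 = 1.
Row 3: 32 + 0 + 5 + 22 + 17 = 76, so its missing entry is 100 − 76 = 24.

q = 1, k = 24, n = 22, a = 5, p = 2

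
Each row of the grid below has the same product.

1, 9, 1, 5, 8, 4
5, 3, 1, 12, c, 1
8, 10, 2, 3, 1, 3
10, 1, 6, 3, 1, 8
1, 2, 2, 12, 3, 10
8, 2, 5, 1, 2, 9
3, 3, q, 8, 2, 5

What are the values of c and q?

Rows 1 and 4 each multiply to 1440, so every row has product 1440.
Row 2: 5×3×1×12×1 = 180, so the missing entry is 1440 ÷ 180 = 8.
Row 7: 3×3×8×2×5 = 720, so the missing entry is 1440 ÷ 720 = 2.

c = 8, q = 2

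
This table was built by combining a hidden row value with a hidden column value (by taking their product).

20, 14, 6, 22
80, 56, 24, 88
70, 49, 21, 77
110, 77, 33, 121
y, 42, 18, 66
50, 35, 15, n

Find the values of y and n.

y = 60, n = 55

Each row is a constant multiple of every other row — this is a multiplication table with the headers hidden.
Row 5 is 18/6 = 3/1 times row 1, so its entry in column 1 is 20 × 3/1 = 60.
Row 6 is 15/6 = 5/2 times row 1, so its entry in column 4 is 22 × 5/2 = 55.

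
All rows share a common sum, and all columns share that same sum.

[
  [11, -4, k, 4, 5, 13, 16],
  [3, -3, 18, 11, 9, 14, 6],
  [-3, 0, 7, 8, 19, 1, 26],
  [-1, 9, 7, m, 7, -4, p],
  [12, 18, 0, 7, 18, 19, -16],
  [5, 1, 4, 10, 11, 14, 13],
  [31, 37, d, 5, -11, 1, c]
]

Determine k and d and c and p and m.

Rows 2 and 3 both sum to 58, so that's the common total.
The known cells in row 1 total 45, leaving 58 − 45 = 13 for the blank.
The known cells in column 3 total 49, leaving 58 − 49 = 9 for the blank.
The known cells in column 4 total 45, leaving 58 − 45 = 13 for the blank.
The known cells in row 4 total 31, leaving 58 − 31 = 27 for the blank.
The known cells in row 7 total 72, leaving 58 − 72 = -14 for the blank.

k = 13, d = 9, c = -14, p = 27, m = 13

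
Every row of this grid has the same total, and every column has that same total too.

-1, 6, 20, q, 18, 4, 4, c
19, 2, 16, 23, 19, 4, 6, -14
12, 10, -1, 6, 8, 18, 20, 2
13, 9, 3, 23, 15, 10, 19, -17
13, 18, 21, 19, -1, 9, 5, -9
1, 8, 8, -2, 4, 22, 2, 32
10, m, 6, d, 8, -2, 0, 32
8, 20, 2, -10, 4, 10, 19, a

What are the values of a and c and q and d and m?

a = 22, c = 27, q = -3, d = 19, m = 2

Rows 2 and 3 both sum to 75, so that's the common total.
The known cells in row 8 total 53, leaving 75 − 53 = 22 for the blank.
The known cells in column 8 total 48, leaving 75 − 48 = 27 for the blank.
The known cells in column 2 total 73, leaving 75 − 73 = 2 for the blank.
The known cells in row 1 total 78, leaving 75 − 78 = -3 for the blank.
The known cells in row 7 total 56, leaving 75 − 56 = 19 for the blank.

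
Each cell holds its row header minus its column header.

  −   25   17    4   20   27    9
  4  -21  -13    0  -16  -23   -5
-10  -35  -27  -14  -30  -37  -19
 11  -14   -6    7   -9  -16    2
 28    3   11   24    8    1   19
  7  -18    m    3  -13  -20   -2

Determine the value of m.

7 − 17 = -10.

-10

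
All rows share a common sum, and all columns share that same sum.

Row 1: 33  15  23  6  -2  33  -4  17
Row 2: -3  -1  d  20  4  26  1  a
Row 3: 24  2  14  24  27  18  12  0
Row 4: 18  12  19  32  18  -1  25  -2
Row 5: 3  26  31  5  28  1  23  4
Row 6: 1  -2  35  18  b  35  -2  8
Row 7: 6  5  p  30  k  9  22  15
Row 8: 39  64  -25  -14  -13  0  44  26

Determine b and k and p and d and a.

Rows 1 and 3 both sum to 121, so that's the common total.
Row 6 has 1 − 2 + 35 + 18 + 35 − 2 + 8 = 93; the blank must be 121 − 93 = 28.
Column 5 has -2 + 4 + 27 + 18 + 28 + 28 − 13 = 90; the blank must be 121 − 90 = 31.
Row 7 has 6 + 5 + 30 + 31 + 9 + 22 + 15 = 118; the blank must be 121 − 118 = 3.
Column 3 has 23 + 14 + 19 + 31 + 35 + 3 − 25 = 100; the blank must be 121 − 100 = 21.
Row 2 has -3 − 1 + 21 + 20 + 4 + 26 + 1 = 68; the blank must be 121 − 68 = 53.

b = 28, k = 31, p = 3, d = 21, a = 53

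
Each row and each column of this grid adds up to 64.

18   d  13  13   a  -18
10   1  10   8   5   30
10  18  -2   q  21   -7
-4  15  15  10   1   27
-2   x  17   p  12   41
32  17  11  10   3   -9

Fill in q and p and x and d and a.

q = 24, p = -1, x = -3, d = 16, a = 22

Column 5 has 5 + 21 + 1 + 12 + 3 = 42; the blank must be 64 − 42 = 22.
Row 1 has 18 + 13 + 13 + 22 − 18 = 48; the blank must be 64 − 48 = 16.
Row 3 has 10 + 18 − 2 + 21 − 7 = 40; the blank must be 64 − 40 = 24.
Column 4 has 13 + 8 + 24 + 10 + 10 = 65; the blank must be 64 − 65 = -1.
Row 5 has -2 + 17 − 1 + 12 + 41 = 67; the blank must be 64 − 67 = -3.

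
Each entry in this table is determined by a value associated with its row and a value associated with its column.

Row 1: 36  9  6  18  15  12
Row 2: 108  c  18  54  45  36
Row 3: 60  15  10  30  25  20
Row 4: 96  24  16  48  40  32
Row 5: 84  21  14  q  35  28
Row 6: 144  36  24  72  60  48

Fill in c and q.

Each row is a constant multiple of every other row — this is a multiplication table with the headers hidden.
Row 2 is 18/6 = 3/1 times row 1, so its entry in column 2 is 9 × 3/1 = 27.
Row 5 is 14/6 = 7/3 times row 1, so its entry in column 4 is 18 × 7/3 = 42.

c = 27, q = 42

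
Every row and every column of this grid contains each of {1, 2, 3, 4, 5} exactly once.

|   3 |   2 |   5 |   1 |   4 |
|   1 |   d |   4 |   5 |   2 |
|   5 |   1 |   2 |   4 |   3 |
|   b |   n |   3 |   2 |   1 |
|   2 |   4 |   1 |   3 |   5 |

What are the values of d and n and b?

At (row 2, col 2): row 2 already has {1, 2, 4, 5}, so the value is 3.
At (row 4, col 2): column 2 already has {1, 2, 3, 4}, so the value is 5.
Cell (4,1): row 4 already has {1, 2, 3, 5} → 4.

d = 3, n = 5, b = 4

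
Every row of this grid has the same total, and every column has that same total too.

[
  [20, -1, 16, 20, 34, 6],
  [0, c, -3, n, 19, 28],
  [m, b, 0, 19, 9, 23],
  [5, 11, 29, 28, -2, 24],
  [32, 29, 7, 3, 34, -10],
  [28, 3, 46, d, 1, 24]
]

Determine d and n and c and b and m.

d = -7, n = 32, c = 19, b = 34, m = 10

Rows 1 and 4 both sum to 95, so that's the common total.
The known cells in column 1 total 85, leaving 95 − 85 = 10 for the blank.
The known cells in row 3 total 61, leaving 95 − 61 = 34 for the blank.
The known cells in column 2 total 76, leaving 95 − 76 = 19 for the blank.
The known cells in row 6 total 102, leaving 95 − 102 = -7 for the blank.
The known cells in row 2 total 63, leaving 95 − 63 = 32 for the blank.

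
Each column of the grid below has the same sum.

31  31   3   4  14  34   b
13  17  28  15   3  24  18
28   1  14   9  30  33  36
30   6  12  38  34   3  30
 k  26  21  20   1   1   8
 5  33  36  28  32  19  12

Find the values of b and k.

b = 10, k = 7

Columns 5 and 6 both add up to 114, so every column sums to 114.
Column 7: 18 + 36 + 30 + 8 + 12 = 104, so the missing entry is 114 − 104 = 10.
Column 1: 31 + 13 + 28 + 30 + 5 = 107, so the missing entry is 114 − 107 = 7.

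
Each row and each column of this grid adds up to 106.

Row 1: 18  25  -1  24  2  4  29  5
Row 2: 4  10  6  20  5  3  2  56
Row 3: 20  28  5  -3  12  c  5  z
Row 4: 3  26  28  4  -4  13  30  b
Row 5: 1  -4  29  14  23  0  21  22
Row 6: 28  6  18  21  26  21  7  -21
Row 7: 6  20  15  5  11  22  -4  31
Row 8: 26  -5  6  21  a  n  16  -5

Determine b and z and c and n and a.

Column 5 has 2 + 5 + 12 − 4 + 23 + 26 + 11 = 75; the blank must be 106 − 75 = 31.
Row 4 has 3 + 26 + 28 + 4 − 4 + 13 + 30 = 100; the blank must be 106 − 100 = 6.
Column 8 has 5 + 56 + 6 + 22 − 21 + 31 − 5 = 94; the blank must be 106 − 94 = 12.
Row 8 has 26 − 5 + 6 + 21 + 31 + 16 − 5 = 90; the blank must be 106 − 90 = 16.
Row 3 has 20 + 28 + 5 − 3 + 12 + 5 + 12 = 79; the blank must be 106 − 79 = 27.

b = 6, z = 12, c = 27, n = 16, a = 31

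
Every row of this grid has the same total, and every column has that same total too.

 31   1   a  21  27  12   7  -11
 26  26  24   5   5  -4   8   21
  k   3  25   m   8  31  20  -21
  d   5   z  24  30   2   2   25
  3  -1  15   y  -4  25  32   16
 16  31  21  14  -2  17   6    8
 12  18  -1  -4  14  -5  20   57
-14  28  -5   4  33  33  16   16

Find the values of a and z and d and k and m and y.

a = 23, z = 9, d = 14, k = 23, m = 22, y = 25

Rows 2 and 6 both sum to 111, so that's the common total.
Row 5 has 3 − 1 + 15 − 4 + 25 + 32 + 16 = 86; the blank must be 111 − 86 = 25.
Column 4 has 21 + 5 + 24 + 25 + 14 − 4 + 4 = 89; the blank must be 111 − 89 = 22.
Row 3 has 3 + 25 + 22 + 8 + 31 + 20 − 21 = 88; the blank must be 111 − 88 = 23.
Column 1 has 31 + 26 + 23 + 3 + 16 + 12 − 14 = 97; the blank must be 111 − 97 = 14.
Row 1 has 31 + 1 + 21 + 27 + 12 + 7 − 11 = 88; the blank must be 111 − 88 = 23.
Row 4 has 14 + 5 + 24 + 30 + 2 + 2 + 25 = 102; the blank must be 111 − 102 = 9.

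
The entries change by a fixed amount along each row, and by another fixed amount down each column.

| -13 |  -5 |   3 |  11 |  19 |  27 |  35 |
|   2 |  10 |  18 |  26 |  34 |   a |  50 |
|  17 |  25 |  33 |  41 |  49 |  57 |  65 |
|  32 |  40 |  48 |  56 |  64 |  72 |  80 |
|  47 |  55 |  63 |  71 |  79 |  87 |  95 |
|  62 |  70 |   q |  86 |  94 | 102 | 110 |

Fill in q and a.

Along each row the entries change by 8 per step; down each column they change by 15.
Row 6: from 62 at column 1, stepping by 8 to column 3 gives 78.
Row 2: from 2 at column 1, stepping by 8 to column 6 gives 42.

q = 78, a = 42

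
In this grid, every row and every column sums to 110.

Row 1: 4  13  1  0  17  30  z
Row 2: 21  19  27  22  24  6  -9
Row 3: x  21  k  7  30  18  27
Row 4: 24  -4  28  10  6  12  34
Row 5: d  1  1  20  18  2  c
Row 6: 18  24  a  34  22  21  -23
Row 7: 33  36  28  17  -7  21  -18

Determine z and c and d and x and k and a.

The known cells in row 1 total 65, leaving 110 − 65 = 45 for the blank.
The known cells in column 7 total 56, leaving 110 − 56 = 54 for the blank.
The known cells in row 5 total 96, leaving 110 − 96 = 14 for the blank.
The known cells in column 1 total 114, leaving 110 − 114 = -4 for the blank.
The known cells in row 3 total 99, leaving 110 − 99 = 11 for the blank.
The known cells in row 6 total 96, leaving 110 − 96 = 14 for the blank.

z = 45, c = 54, d = 14, x = -4, k = 11, a = 14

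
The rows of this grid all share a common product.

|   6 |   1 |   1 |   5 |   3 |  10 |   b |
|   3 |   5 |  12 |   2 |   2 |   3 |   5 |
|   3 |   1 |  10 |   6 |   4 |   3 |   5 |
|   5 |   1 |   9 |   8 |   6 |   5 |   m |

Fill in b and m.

b = 12, m = 1

Rows 2 and 3 each multiply to 10800, so every row has product 10800.
Row 1: 6×1×1×5×3×10 = 900, so the missing entry is 10800 ÷ 900 = 12.
Row 4: 5×1×9×8×6×5 = 10800, so the missing entry is 10800 ÷ 10800 = 1.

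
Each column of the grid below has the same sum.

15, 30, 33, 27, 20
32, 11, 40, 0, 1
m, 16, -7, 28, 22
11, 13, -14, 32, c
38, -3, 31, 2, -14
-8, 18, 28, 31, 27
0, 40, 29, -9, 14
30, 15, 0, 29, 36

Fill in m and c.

The complete columns each total 140.
Column 1 is missing 140 − 118 = 22 (since 15 + 32 + 11 + 38 − 8 + 0 + 30 = 118).
Column 5 is missing 140 − 106 = 34 (since 20 + 1 + 22 − 14 + 27 + 14 + 36 = 106).

m = 22, c = 34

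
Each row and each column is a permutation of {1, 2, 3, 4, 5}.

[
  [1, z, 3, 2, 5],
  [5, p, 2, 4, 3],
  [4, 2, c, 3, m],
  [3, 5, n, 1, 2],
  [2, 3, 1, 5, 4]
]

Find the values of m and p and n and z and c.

Cell (1,2): row 1 already has {1, 2, 3, 5} → 4.
Cell (3,5): column 5 already has {2, 3, 4, 5} → 1.
At (row 2, col 2): row 2 already has {2, 3, 4, 5}, so the value is 1.
At (row 3, col 3): row 3 already has {1, 2, 3, 4}, so the value is 5.
For row 4, column 3: row 4 already has {1, 2, 3, 5}; that leaves 4.

m = 1, p = 1, n = 4, z = 4, c = 5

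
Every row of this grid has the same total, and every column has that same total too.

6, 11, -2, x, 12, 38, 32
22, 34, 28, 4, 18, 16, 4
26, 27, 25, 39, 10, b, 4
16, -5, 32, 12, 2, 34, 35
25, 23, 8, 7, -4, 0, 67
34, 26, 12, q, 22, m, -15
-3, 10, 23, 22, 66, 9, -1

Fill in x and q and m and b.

Rows 2 and 4 both sum to 126, so that's the common total.
Row 1: 6 + 11 − 2 + 12 + 38 + 32 = 97, so its missing entry is 126 − 97 = 29.
Column 4: 29 + 4 + 39 + 12 + 7 + 22 = 113, so its missing entry is 126 − 113 = 13.
Row 3: 26 + 27 + 25 + 39 + 10 + 4 = 131, so its missing entry is 126 − 131 = -5.
Row 6: 34 + 26 + 12 + 13 + 22 − 15 = 92, so its missing entry is 126 − 92 = 34.

x = 29, q = 13, m = 34, b = -5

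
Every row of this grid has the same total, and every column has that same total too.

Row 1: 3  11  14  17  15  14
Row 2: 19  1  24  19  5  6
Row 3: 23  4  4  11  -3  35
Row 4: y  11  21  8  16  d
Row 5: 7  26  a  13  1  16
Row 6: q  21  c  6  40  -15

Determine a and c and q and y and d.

a = 11, c = 0, q = 22, y = 0, d = 18

Rows 1 and 2 both sum to 74, so that's the common total.
The known cells in row 5 total 63, leaving 74 − 63 = 11 for the blank.
The known cells in column 6 total 56, leaving 74 − 56 = 18 for the blank.
The known cells in row 4 total 74, leaving 74 − 74 = 0 for the blank.
The known cells in column 1 total 52, leaving 74 − 52 = 22 for the blank.
The known cells in row 6 total 74, leaving 74 − 74 = 0 for the blank.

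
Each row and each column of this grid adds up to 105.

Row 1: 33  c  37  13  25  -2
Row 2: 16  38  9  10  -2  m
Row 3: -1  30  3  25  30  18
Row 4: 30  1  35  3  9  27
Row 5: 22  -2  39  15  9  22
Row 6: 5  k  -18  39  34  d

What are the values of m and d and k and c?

m = 34, d = 6, k = 39, c = -1

Row 1: 33 + 37 + 13 + 25 − 2 = 106, so its missing entry is 105 − 106 = -1.
Column 2: -1 + 38 + 30 + 1 − 2 = 66, so its missing entry is 105 − 66 = 39.
Row 6: 5 + 39 − 18 + 39 + 34 = 99, so its missing entry is 105 − 99 = 6.
Row 2: 16 + 38 + 9 + 10 − 2 = 71, so its missing entry is 105 − 71 = 34.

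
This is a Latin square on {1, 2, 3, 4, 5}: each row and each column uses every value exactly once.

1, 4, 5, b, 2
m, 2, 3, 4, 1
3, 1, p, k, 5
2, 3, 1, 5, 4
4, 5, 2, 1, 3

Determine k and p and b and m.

At (row 2, col 1): row 2 already has {1, 2, 3, 4}, so the value is 5.
For row 1, column 4: row 1 already has {1, 2, 4, 5}; that leaves 3.
Cell (3,4): column 4 already has {1, 3, 4, 5} → 2.
At (row 3, col 3): row 3 already has {1, 2, 3, 5}, so the value is 4.

k = 2, p = 4, b = 3, m = 5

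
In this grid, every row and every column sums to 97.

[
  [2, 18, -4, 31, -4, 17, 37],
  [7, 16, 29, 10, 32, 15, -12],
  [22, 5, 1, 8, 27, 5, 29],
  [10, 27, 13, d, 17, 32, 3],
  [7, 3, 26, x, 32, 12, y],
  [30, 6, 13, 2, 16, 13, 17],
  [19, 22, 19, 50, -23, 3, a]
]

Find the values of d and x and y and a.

d = -5, x = 1, y = 16, a = 7

The known cells in row 4 total 102, leaving 97 − 102 = -5 for the blank.
The known cells in row 7 total 90, leaving 97 − 90 = 7 for the blank.
The known cells in column 7 total 81, leaving 97 − 81 = 16 for the blank.
The known cells in row 5 total 96, leaving 97 − 96 = 1 for the blank.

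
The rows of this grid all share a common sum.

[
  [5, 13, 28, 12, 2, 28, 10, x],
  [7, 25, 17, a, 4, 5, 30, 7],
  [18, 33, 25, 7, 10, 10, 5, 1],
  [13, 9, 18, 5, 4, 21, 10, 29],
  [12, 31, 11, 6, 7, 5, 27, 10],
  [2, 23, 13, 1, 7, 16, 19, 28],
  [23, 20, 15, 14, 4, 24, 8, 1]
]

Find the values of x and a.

x = 11, a = 14

The complete rows each total 109.
Row 1 is missing 109 − 98 = 11 (since 5 + 13 + 28 + 12 + 2 + 28 + 10 = 98).
Row 2 is missing 109 − 95 = 14 (since 7 + 25 + 17 + 4 + 5 + 30 + 7 = 95).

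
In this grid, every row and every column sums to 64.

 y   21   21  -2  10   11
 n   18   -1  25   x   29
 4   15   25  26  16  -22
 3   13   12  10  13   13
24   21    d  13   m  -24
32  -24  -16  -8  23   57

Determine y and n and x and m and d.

y = 3, n = -2, x = -5, m = 7, d = 23

Row 1: 21 + 21 − 2 + 10 + 11 = 61, so its missing entry is 64 − 61 = 3.
Column 3: 21 − 1 + 25 + 12 − 16 = 41, so its missing entry is 64 − 41 = 23.
Row 5: 24 + 21 + 23 + 13 − 24 = 57, so its missing entry is 64 − 57 = 7.
Column 5: 10 + 16 + 13 + 7 + 23 = 69, so its missing entry is 64 − 69 = -5.
Row 2: 18 − 1 + 25 − 5 + 29 = 66, so its missing entry is 64 − 66 = -2.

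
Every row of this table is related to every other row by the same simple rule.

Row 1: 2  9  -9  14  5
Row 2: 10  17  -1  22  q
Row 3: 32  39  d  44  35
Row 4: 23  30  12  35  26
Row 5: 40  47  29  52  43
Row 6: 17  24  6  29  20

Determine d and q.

The difference between any two rows is the same in every column — this is an addition table with the headers hidden.
Row 3 minus row 1 is 32 − 2 = 30, so its entry in column 3 is -9 + 30 = 21.
Row 2 minus row 1 is 10 − 2 = 8, so its entry in column 5 is 5 + 8 = 13.

d = 21, q = 13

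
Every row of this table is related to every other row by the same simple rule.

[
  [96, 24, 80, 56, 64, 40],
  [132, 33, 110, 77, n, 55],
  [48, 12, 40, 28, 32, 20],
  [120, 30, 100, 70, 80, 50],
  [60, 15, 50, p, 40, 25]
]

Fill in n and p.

Each row is a constant multiple of every other row — this is a multiplication table with the headers hidden.
Row 2 is 132/96 = 11/8 times row 1, so its entry in column 5 is 64 × 11/8 = 88.
Row 5 is 60/96 = 5/8 times row 1, so its entry in column 4 is 56 × 5/8 = 35.

n = 88, p = 35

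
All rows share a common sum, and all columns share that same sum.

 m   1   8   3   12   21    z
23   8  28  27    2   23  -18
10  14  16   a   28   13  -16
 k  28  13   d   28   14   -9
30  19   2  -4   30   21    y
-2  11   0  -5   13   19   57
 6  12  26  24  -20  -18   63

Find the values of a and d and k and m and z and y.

a = 28, d = 20, k = -1, m = 27, z = 21, y = -5

Rows 2 and 6 both sum to 93, so that's the common total.
Row 5 has 30 + 19 + 2 − 4 + 30 + 21 = 98; the blank must be 93 − 98 = -5.
Column 7 has -18 − 16 − 9 − 5 + 57 + 63 = 72; the blank must be 93 − 72 = 21.
Row 1 has 1 + 8 + 3 + 12 + 21 + 21 = 66; the blank must be 93 − 66 = 27.
Row 3 has 10 + 14 + 16 + 28 + 13 − 16 = 65; the blank must be 93 − 65 = 28.
Column 1 has 27 + 23 + 10 + 30 − 2 + 6 = 94; the blank must be 93 − 94 = -1.
Row 4 has -1 + 28 + 13 + 28 + 14 − 9 = 73; the blank must be 93 − 73 = 20.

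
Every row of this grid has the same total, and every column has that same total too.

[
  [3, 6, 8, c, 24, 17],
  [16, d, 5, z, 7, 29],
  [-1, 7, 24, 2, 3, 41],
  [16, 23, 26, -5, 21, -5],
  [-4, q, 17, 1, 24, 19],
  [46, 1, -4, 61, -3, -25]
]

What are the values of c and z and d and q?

c = 18, z = -1, d = 20, q = 19

Rows 3 and 4 both sum to 76, so that's the common total.
Row 1: 3 + 6 + 8 + 24 + 17 = 58, so its missing entry is 76 − 58 = 18.
Column 4: 18 + 2 − 5 + 1 + 61 = 77, so its missing entry is 76 − 77 = -1.
Row 2: 16 + 5 − 1 + 7 + 29 = 56, so its missing entry is 76 − 56 = 20.
Row 5: -4 + 17 + 1 + 24 + 19 = 57, so its missing entry is 76 − 57 = 19.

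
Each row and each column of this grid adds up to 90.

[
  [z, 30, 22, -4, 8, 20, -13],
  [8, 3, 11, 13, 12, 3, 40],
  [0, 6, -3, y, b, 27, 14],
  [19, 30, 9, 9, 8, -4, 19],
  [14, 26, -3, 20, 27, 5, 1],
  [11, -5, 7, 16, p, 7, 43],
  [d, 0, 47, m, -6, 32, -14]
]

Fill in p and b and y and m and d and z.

Row 1 has 30 + 22 − 4 + 8 + 20 − 13 = 63; the blank must be 90 − 63 = 27.
Row 6 has 11 − 5 + 7 + 16 + 7 + 43 = 79; the blank must be 90 − 79 = 11.
Column 5 has 8 + 12 + 8 + 27 + 11 − 6 = 60; the blank must be 90 − 60 = 30.
Row 3 has 0 + 6 − 3 + 30 + 27 + 14 = 74; the blank must be 90 − 74 = 16.
Column 1 has 27 + 8 + 0 + 19 + 14 + 11 = 79; the blank must be 90 − 79 = 11.
Row 7 has 11 + 0 + 47 − 6 + 32 − 14 = 70; the blank must be 90 − 70 = 20.

p = 11, b = 30, y = 16, m = 20, d = 11, z = 27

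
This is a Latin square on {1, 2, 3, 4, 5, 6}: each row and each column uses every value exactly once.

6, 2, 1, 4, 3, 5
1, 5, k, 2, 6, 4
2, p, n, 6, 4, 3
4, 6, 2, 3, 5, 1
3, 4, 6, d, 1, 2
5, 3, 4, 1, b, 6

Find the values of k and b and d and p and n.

k = 3, b = 2, d = 5, p = 1, n = 5

Cell (2,3): row 2 already has {1, 2, 4, 5, 6} → 3.
For row 3, column 2: column 2 already has {2, 3, 4, 5, 6}; that leaves 1.
For row 5, column 4: row 5 already has {1, 2, 3, 4, 6}; that leaves 5.
For row 6, column 5: row 6 already has {1, 3, 4, 5, 6}; that leaves 2.
For row 3, column 3: row 3 already has {1, 2, 3, 4, 6}; that leaves 5.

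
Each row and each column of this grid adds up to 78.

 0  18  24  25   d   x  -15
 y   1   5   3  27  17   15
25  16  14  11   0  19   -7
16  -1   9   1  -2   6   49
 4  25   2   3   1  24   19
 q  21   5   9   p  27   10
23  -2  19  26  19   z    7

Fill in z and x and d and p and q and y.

Row 7: 23 − 2 + 19 + 26 + 19 + 7 = 92, so its missing entry is 78 − 92 = -14.
Column 6: 17 + 19 + 6 + 24 + 27 − 14 = 79, so its missing entry is 78 − 79 = -1.
Row 1: 0 + 18 + 24 + 25 − 1 − 15 = 51, so its missing entry is 78 − 51 = 27.
Column 5: 27 + 27 + 0 − 2 + 1 + 19 = 72, so its missing entry is 78 − 72 = 6.
Row 6: 21 + 5 + 9 + 6 + 27 + 10 = 78, so its missing entry is 78 − 78 = 0.
Row 2: 1 + 5 + 3 + 27 + 17 + 15 = 68, so its missing entry is 78 − 68 = 10.

z = -14, x = -1, d = 27, p = 6, q = 0, y = 10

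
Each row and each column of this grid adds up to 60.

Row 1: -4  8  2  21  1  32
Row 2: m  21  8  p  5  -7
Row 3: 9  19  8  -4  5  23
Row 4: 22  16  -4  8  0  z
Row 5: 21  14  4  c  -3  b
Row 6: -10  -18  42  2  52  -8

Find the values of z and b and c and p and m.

z = 18, b = 2, c = 22, p = 11, m = 22

Column 1: -4 + 9 + 22 + 21 − 10 = 38, so its missing entry is 60 − 38 = 22.
Row 2: 22 + 21 + 8 + 5 − 7 = 49, so its missing entry is 60 − 49 = 11.
Column 4: 21 + 11 − 4 + 8 + 2 = 38, so its missing entry is 60 − 38 = 22.
Row 5: 21 + 14 + 4 + 22 − 3 = 58, so its missing entry is 60 − 58 = 2.
Row 4: 22 + 16 − 4 + 8 + 0 = 42, so its missing entry is 60 − 42 = 18.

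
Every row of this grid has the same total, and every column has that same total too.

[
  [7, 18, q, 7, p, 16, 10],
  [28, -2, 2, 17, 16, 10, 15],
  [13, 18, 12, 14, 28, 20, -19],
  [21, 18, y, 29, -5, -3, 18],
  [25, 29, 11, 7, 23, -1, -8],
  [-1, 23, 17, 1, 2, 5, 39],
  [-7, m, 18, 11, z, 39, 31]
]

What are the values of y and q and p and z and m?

Rows 2 and 3 both sum to 86, so that's the common total.
Column 2: 18 − 2 + 18 + 18 + 29 + 23 = 104, so its missing entry is 86 − 104 = -18.
Row 7: -7 − 18 + 18 + 11 + 39 + 31 = 74, so its missing entry is 86 − 74 = 12.
Column 5: 16 + 28 − 5 + 23 + 2 + 12 = 76, so its missing entry is 86 − 76 = 10.
Row 1: 7 + 18 + 7 + 10 + 16 + 10 = 68, so its missing entry is 86 − 68 = 18.
Row 4: 21 + 18 + 29 − 5 − 3 + 18 = 78, so its missing entry is 86 − 78 = 8.

y = 8, q = 18, p = 10, z = 12, m = -18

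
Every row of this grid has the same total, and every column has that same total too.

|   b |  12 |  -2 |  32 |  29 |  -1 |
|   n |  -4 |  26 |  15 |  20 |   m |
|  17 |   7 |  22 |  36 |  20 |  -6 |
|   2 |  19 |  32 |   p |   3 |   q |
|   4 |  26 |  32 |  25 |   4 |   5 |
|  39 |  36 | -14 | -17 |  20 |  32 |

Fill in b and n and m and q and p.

b = 26, n = 8, m = 31, q = 35, p = 5

Rows 3 and 5 both sum to 96, so that's the common total.
Row 1 has 12 − 2 + 32 + 29 − 1 = 70; the blank must be 96 − 70 = 26.
Column 4 has 32 + 15 + 36 + 25 − 17 = 91; the blank must be 96 − 91 = 5.
Column 1 has 26 + 17 + 2 + 4 + 39 = 88; the blank must be 96 − 88 = 8.
Row 2 has 8 − 4 + 26 + 15 + 20 = 65; the blank must be 96 − 65 = 31.
Row 4 has 2 + 19 + 32 + 5 + 3 = 61; the blank must be 96 − 61 = 35.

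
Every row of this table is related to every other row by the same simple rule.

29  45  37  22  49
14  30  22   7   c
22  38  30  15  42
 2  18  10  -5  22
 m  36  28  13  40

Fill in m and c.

The difference between any two rows is the same in every column — this is an addition table with the headers hidden.
Row 5 minus row 1 is 36 − 45 = -9, so its entry in column 1 is 29 + (-9) = 20.
Row 2 minus row 1 is 30 − 45 = -15, so its entry in column 5 is 49 + (-15) = 34.

m = 20, c = 34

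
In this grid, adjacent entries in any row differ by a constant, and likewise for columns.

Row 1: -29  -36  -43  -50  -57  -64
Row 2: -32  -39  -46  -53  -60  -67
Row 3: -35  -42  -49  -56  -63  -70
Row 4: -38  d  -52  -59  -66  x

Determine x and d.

x = -73, d = -45

Along each row the entries change by -7 per step; down each column they change by -3.
Row 4: from -38 at column 1, stepping by -7 to column 6 gives -73.
Row 4: from -38 at column 1, stepping by -7 to column 2 gives -45.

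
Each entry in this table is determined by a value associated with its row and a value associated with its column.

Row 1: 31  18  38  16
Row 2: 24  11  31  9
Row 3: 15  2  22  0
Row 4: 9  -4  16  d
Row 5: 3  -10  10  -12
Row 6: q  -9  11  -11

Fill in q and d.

q = 4, d = -6

The difference between any two rows is the same in every column — this is an addition table with the headers hidden.
Row 6 minus row 1 is -9 − 18 = -27, so its entry in column 1 is 31 + (-27) = 4.
Row 4 minus row 1 is -4 − 18 = -22, so its entry in column 4 is 16 + (-22) = -6.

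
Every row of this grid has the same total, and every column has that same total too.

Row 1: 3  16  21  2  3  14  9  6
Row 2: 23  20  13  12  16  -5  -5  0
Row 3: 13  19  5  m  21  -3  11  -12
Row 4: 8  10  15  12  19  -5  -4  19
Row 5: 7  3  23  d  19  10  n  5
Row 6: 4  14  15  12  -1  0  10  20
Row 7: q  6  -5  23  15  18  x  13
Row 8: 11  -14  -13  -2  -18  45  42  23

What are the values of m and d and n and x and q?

Rows 1 and 2 both sum to 74, so that's the common total.
Row 3: 13 + 19 + 5 + 21 − 3 + 11 − 12 = 54, so its missing entry is 74 − 54 = 20.
Column 4: 2 + 12 + 20 + 12 + 12 + 23 − 2 = 79, so its missing entry is 74 − 79 = -5.
Row 5: 7 + 3 + 23 − 5 + 19 + 10 + 5 = 62, so its missing entry is 74 − 62 = 12.
Column 1: 3 + 23 + 13 + 8 + 7 + 4 + 11 = 69, so its missing entry is 74 − 69 = 5.
Row 7: 5 + 6 − 5 + 23 + 15 + 18 + 13 = 75, so its missing entry is 74 − 75 = -1.

m = 20, d = -5, n = 12, x = -1, q = 5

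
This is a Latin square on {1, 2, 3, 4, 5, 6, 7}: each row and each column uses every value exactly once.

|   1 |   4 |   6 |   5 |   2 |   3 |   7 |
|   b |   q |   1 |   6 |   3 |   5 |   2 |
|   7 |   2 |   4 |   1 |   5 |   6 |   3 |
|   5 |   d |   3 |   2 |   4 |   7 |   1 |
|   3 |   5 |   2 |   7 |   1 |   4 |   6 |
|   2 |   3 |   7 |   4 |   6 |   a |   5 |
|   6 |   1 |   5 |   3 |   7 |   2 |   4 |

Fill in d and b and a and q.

At (row 2, col 1): column 1 already has {1, 2, 3, 5, 6, 7}, so the value is 4.
At (row 2, col 2): row 2 already has {1, 2, 3, 4, 5, 6}, so the value is 7.
For row 6, column 6: row 6 already has {2, 3, 4, 5, 6, 7}; that leaves 1.
Cell (4,2): row 4 already has {1, 2, 3, 4, 5, 7} → 6.

d = 6, b = 4, a = 1, q = 7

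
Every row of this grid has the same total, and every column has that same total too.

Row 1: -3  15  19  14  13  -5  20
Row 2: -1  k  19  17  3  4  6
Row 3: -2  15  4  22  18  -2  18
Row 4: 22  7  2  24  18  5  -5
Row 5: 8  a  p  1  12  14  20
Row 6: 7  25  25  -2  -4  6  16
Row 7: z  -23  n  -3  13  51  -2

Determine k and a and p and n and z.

k = 25, a = 9, p = 9, n = -5, z = 42

Rows 1 and 3 both sum to 73, so that's the common total.
Row 2: -1 + 19 + 17 + 3 + 4 + 6 = 48, so its missing entry is 73 − 48 = 25.
Column 1: -3 − 1 − 2 + 22 + 8 + 7 = 31, so its missing entry is 73 − 31 = 42.
Row 7: 42 − 23 − 3 + 13 + 51 − 2 = 78, so its missing entry is 73 − 78 = -5.
Column 3: 19 + 19 + 4 + 2 + 25 − 5 = 64, so its missing entry is 73 − 64 = 9.
Row 5: 8 + 9 + 1 + 12 + 14 + 20 = 64, so its missing entry is 73 − 64 = 9.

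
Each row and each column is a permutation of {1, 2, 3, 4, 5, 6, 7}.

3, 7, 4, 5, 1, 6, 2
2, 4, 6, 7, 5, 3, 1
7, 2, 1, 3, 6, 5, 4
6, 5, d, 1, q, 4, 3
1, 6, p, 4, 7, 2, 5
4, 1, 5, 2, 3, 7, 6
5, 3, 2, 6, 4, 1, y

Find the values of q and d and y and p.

q = 2, d = 7, y = 7, p = 3

Cell (7,7): row 7 already has {1, 2, 3, 4, 5, 6} → 7.
Cell (4,5): column 5 already has {1, 3, 4, 5, 6, 7} → 2.
At (row 4, col 3): row 4 already has {1, 2, 3, 4, 5, 6}, so the value is 7.
Cell (5,3): row 5 already has {1, 2, 4, 5, 6, 7} → 3.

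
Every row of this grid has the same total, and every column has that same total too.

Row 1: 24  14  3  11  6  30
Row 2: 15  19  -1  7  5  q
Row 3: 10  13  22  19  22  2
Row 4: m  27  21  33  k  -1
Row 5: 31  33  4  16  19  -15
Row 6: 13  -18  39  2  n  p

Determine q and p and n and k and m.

Rows 1 and 3 both sum to 88, so that's the common total.
Row 2 has 15 + 19 − 1 + 7 + 5 = 45; the blank must be 88 − 45 = 43.
Column 6 has 30 + 43 + 2 − 1 − 15 = 59; the blank must be 88 − 59 = 29.
Row 6 has 13 − 18 + 39 + 2 + 29 = 65; the blank must be 88 − 65 = 23.
Column 5 has 6 + 5 + 22 + 19 + 23 = 75; the blank must be 88 − 75 = 13.
Row 4 has 27 + 21 + 33 + 13 − 1 = 93; the blank must be 88 − 93 = -5.

q = 43, p = 29, n = 23, k = 13, m = -5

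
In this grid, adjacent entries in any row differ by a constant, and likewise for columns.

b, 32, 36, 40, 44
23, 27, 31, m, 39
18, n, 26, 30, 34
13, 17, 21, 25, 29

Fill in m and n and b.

m = 35, n = 22, b = 28

Along each row the entries change by 4 per step; down each column they change by -5.
Row 2: from 23 at column 1, stepping by 4 to column 4 gives 35.
Row 3: from 18 at column 1, stepping by 4 to column 2 gives 22.
Row 1: from 32 at column 2, stepping by 4 to column 1 gives 28.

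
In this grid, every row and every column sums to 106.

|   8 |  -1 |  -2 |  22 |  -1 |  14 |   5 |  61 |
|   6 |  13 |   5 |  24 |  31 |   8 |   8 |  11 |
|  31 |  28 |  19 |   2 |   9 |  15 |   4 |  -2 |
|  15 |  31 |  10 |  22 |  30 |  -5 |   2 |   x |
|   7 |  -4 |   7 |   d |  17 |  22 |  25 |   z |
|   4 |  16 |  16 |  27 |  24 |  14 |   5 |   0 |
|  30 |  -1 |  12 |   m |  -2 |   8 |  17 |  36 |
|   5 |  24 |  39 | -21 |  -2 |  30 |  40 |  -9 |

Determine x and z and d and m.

x = 1, z = 8, d = 24, m = 6

Row 4 has 15 + 31 + 10 + 22 + 30 − 5 + 2 = 105; the blank must be 106 − 105 = 1.
Row 7 has 30 − 1 + 12 − 2 + 8 + 17 + 36 = 100; the blank must be 106 − 100 = 6.
Column 8 has 61 + 11 − 2 + 1 + 0 + 36 − 9 = 98; the blank must be 106 − 98 = 8.
Row 5 has 7 − 4 + 7 + 17 + 22 + 25 + 8 = 82; the blank must be 106 − 82 = 24.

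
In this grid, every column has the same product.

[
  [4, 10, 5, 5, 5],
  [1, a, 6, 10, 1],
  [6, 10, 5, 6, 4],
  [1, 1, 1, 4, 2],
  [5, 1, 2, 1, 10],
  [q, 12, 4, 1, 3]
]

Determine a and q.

a = 1, q = 10

Columns 3 and 4 each multiply to 1200, so every column has product 1200.
Column 2: 10×10×1×1×12 = 1200, so the missing entry is 1200 ÷ 1200 = 1.
Column 1: 4×1×6×1×5 = 120, so the missing entry is 1200 ÷ 120 = 10.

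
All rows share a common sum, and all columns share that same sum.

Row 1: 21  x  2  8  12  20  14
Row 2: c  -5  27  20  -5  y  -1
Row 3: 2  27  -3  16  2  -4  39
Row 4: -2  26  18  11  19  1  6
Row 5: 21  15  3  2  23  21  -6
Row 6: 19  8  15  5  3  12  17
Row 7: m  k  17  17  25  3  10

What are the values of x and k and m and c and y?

Rows 3 and 4 both sum to 79, so that's the common total.
The known cells in row 1 total 77, leaving 79 − 77 = 2 for the blank.
The known cells in column 6 total 53, leaving 79 − 53 = 26 for the blank.
The known cells in column 2 total 73, leaving 79 − 73 = 6 for the blank.
The known cells in row 7 total 78, leaving 79 − 78 = 1 for the blank.
The known cells in row 2 total 62, leaving 79 − 62 = 17 for the blank.

x = 2, k = 6, m = 1, c = 17, y = 26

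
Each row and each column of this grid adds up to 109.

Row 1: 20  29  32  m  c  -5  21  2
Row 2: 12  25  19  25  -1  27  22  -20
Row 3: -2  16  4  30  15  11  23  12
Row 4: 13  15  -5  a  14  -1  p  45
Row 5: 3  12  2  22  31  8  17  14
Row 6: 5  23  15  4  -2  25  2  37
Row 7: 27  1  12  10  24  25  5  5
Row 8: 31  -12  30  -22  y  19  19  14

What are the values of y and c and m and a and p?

Row 8 has 31 − 12 + 30 − 22 + 19 + 19 + 14 = 79; the blank must be 109 − 79 = 30.
Column 5 has -1 + 15 + 14 + 31 − 2 + 24 + 30 = 111; the blank must be 109 − 111 = -2.
Row 1 has 20 + 29 + 32 − 2 − 5 + 21 + 2 = 97; the blank must be 109 − 97 = 12.
Column 4 has 12 + 25 + 30 + 22 + 4 + 10 − 22 = 81; the blank must be 109 − 81 = 28.
Row 4 has 13 + 15 − 5 + 28 + 14 − 1 + 45 = 109; the blank must be 109 − 109 = 0.

y = 30, c = -2, m = 12, a = 28, p = 0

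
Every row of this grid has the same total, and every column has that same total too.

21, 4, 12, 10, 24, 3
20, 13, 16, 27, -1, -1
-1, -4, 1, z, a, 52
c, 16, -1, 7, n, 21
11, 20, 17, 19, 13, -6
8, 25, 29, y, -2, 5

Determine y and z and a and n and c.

Rows 1 and 2 both sum to 74, so that's the common total.
The known cells in column 1 total 59, leaving 74 − 59 = 15 for the blank.
The known cells in row 4 total 58, leaving 74 − 58 = 16 for the blank.
The known cells in column 5 total 50, leaving 74 − 50 = 24 for the blank.
The known cells in row 3 total 72, leaving 74 − 72 = 2 for the blank.
The known cells in row 6 total 65, leaving 74 − 65 = 9 for the blank.

y = 9, z = 2, a = 24, n = 16, c = 15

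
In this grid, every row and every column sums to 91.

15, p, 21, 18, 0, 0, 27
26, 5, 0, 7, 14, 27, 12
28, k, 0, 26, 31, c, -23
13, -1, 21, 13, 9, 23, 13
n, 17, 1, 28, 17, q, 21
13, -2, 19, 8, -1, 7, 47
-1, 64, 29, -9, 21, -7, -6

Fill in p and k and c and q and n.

Row 1 has 15 + 21 + 18 + 0 + 0 + 27 = 81; the blank must be 91 − 81 = 10.
Column 1 has 15 + 26 + 28 + 13 + 13 − 1 = 94; the blank must be 91 − 94 = -3.
Column 2 has 10 + 5 − 1 + 17 − 2 + 64 = 93; the blank must be 91 − 93 = -2.
Row 5 has -3 + 17 + 1 + 28 + 17 + 21 = 81; the blank must be 91 − 81 = 10.
Row 3 has 28 − 2 + 0 + 26 + 31 − 23 = 60; the blank must be 91 − 60 = 31.

p = 10, k = -2, c = 31, q = 10, n = -3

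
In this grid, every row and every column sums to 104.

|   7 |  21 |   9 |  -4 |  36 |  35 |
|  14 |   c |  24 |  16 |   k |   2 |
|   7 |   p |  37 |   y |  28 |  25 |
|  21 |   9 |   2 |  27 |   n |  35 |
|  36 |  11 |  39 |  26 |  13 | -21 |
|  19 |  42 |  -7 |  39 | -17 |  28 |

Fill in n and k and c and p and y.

n = 10, k = 34, c = 14, p = 7, y = 0

Row 4: 21 + 9 + 2 + 27 + 35 = 94, so its missing entry is 104 − 94 = 10.
Column 5: 36 + 28 + 10 + 13 − 17 = 70, so its missing entry is 104 − 70 = 34.
Row 2: 14 + 24 + 16 + 34 + 2 = 90, so its missing entry is 104 − 90 = 14.
Column 2: 21 + 14 + 9 + 11 + 42 = 97, so its missing entry is 104 − 97 = 7.
Row 3: 7 + 7 + 37 + 28 + 25 = 104, so its missing entry is 104 − 104 = 0.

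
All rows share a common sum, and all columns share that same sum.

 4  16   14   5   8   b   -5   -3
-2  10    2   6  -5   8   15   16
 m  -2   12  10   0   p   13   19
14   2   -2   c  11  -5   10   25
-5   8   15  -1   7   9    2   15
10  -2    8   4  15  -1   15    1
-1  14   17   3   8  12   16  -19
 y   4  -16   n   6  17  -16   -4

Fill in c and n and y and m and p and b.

Rows 2 and 5 both sum to 50, so that's the common total.
Row 4 has 14 + 2 − 2 + 11 − 5 + 10 + 25 = 55; the blank must be 50 − 55 = -5.
Column 4 has 5 + 6 + 10 − 5 − 1 + 4 + 3 = 22; the blank must be 50 − 22 = 28.
Row 8 has 4 − 16 + 28 + 6 + 17 − 16 − 4 = 19; the blank must be 50 − 19 = 31.
Column 1 has 4 − 2 + 14 − 5 + 10 − 1 + 31 = 51; the blank must be 50 − 51 = -1.
Row 1 has 4 + 16 + 14 + 5 + 8 − 5 − 3 = 39; the blank must be 50 − 39 = 11.
Row 3 has -1 − 2 + 12 + 10 + 0 + 13 + 19 = 51; the blank must be 50 − 51 = -1.

c = -5, n = 28, y = 31, m = -1, p = -1, b = 11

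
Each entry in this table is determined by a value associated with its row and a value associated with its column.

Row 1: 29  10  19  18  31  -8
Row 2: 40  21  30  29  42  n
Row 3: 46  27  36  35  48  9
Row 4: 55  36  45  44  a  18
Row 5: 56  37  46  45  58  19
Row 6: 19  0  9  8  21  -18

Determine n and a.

The difference between any two rows is the same in every column — this is an addition table with the headers hidden.
Row 2 minus row 1 is 21 − 10 = 11, so its entry in column 6 is -8 + 11 = 3.
Row 4 minus row 1 is 36 − 10 = 26, so its entry in column 5 is 31 + 26 = 57.

n = 3, a = 57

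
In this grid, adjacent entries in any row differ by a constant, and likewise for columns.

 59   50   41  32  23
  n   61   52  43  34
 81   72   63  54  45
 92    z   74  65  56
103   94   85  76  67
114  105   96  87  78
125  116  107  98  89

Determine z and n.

z = 83, n = 70

Along each row the entries change by -9 per step; down each column they change by 11.
Row 4: from 92 at column 1, stepping by -9 to column 2 gives 83.
Row 2: from 61 at column 2, stepping by -9 to column 1 gives 70.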